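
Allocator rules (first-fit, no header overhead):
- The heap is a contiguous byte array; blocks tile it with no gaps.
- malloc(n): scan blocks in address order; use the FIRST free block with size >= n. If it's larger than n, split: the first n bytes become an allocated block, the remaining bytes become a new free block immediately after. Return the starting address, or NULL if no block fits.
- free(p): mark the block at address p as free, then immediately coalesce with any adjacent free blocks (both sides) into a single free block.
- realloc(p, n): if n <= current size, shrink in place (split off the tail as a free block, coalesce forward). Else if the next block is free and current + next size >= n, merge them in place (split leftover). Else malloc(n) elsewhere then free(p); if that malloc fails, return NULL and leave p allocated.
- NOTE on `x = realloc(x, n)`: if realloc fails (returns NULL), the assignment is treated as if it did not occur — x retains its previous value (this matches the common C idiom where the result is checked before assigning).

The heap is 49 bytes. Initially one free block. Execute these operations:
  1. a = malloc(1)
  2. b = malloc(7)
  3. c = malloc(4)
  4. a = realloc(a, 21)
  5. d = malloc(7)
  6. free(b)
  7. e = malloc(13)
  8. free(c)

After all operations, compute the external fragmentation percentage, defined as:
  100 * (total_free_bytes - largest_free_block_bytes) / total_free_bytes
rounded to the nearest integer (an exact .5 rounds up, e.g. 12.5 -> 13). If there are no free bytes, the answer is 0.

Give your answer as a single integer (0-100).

Op 1: a = malloc(1) -> a = 0; heap: [0-0 ALLOC][1-48 FREE]
Op 2: b = malloc(7) -> b = 1; heap: [0-0 ALLOC][1-7 ALLOC][8-48 FREE]
Op 3: c = malloc(4) -> c = 8; heap: [0-0 ALLOC][1-7 ALLOC][8-11 ALLOC][12-48 FREE]
Op 4: a = realloc(a, 21) -> a = 12; heap: [0-0 FREE][1-7 ALLOC][8-11 ALLOC][12-32 ALLOC][33-48 FREE]
Op 5: d = malloc(7) -> d = 33; heap: [0-0 FREE][1-7 ALLOC][8-11 ALLOC][12-32 ALLOC][33-39 ALLOC][40-48 FREE]
Op 6: free(b) -> (freed b); heap: [0-7 FREE][8-11 ALLOC][12-32 ALLOC][33-39 ALLOC][40-48 FREE]
Op 7: e = malloc(13) -> e = NULL; heap: [0-7 FREE][8-11 ALLOC][12-32 ALLOC][33-39 ALLOC][40-48 FREE]
Op 8: free(c) -> (freed c); heap: [0-11 FREE][12-32 ALLOC][33-39 ALLOC][40-48 FREE]
Free blocks: [12 9] total_free=21 largest=12 -> 100*(21-12)/21 = 900/21 ≈ 42.857 -> rounds to 43

Answer: 43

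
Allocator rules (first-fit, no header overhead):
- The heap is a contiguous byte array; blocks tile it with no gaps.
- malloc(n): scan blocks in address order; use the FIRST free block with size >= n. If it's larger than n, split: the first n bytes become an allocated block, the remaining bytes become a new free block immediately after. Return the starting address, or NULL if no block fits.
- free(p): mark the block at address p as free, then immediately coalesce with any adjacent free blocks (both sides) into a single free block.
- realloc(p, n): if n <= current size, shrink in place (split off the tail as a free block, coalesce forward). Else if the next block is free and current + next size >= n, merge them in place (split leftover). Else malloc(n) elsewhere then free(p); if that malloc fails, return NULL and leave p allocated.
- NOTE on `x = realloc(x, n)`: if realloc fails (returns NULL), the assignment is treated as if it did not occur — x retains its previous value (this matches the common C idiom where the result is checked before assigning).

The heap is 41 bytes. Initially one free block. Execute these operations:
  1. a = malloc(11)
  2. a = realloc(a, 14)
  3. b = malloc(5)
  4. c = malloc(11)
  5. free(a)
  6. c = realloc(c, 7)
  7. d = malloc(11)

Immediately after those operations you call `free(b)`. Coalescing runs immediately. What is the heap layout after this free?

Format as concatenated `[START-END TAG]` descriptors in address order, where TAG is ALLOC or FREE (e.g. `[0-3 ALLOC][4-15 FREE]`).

Op 1: a = malloc(11) -> a = 0; heap: [0-10 ALLOC][11-40 FREE]
Op 2: a = realloc(a, 14) -> a = 0; heap: [0-13 ALLOC][14-40 FREE]
Op 3: b = malloc(5) -> b = 14; heap: [0-13 ALLOC][14-18 ALLOC][19-40 FREE]
Op 4: c = malloc(11) -> c = 19; heap: [0-13 ALLOC][14-18 ALLOC][19-29 ALLOC][30-40 FREE]
Op 5: free(a) -> (freed a); heap: [0-13 FREE][14-18 ALLOC][19-29 ALLOC][30-40 FREE]
Op 6: c = realloc(c, 7) -> c = 19; heap: [0-13 FREE][14-18 ALLOC][19-25 ALLOC][26-40 FREE]
Op 7: d = malloc(11) -> d = 0; heap: [0-10 ALLOC][11-13 FREE][14-18 ALLOC][19-25 ALLOC][26-40 FREE]
free(b): b = 14 -> block [14-18 ALLOC]; mark free, coalesce with adjacent free neighbors -> [0-10 ALLOC][11-18 FREE][19-25 ALLOC][26-40 FREE]

Answer: [0-10 ALLOC][11-18 FREE][19-25 ALLOC][26-40 FREE]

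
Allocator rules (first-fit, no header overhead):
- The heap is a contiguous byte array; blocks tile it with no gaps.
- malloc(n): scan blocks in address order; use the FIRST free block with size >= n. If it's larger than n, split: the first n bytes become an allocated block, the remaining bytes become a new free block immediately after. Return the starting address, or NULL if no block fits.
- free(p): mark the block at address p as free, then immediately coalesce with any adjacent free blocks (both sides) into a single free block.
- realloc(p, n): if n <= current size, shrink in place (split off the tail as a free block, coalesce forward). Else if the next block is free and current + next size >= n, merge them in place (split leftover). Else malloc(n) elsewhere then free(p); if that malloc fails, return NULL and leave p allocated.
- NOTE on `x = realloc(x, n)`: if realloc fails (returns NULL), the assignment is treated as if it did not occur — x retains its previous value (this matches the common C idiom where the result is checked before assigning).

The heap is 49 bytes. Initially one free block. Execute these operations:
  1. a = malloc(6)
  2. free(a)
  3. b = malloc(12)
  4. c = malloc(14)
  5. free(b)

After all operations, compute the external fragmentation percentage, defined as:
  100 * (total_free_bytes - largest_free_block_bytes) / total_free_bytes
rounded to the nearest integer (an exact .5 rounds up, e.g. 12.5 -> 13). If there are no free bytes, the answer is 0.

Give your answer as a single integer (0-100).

Answer: 34

Derivation:
Op 1: a = malloc(6) -> a = 0; heap: [0-5 ALLOC][6-48 FREE]
Op 2: free(a) -> (freed a); heap: [0-48 FREE]
Op 3: b = malloc(12) -> b = 0; heap: [0-11 ALLOC][12-48 FREE]
Op 4: c = malloc(14) -> c = 12; heap: [0-11 ALLOC][12-25 ALLOC][26-48 FREE]
Op 5: free(b) -> (freed b); heap: [0-11 FREE][12-25 ALLOC][26-48 FREE]
Free blocks: [12 23] total_free=35 largest=23 -> 100*(35-23)/35 = 1200/35 ≈ 34.286 -> rounds to 34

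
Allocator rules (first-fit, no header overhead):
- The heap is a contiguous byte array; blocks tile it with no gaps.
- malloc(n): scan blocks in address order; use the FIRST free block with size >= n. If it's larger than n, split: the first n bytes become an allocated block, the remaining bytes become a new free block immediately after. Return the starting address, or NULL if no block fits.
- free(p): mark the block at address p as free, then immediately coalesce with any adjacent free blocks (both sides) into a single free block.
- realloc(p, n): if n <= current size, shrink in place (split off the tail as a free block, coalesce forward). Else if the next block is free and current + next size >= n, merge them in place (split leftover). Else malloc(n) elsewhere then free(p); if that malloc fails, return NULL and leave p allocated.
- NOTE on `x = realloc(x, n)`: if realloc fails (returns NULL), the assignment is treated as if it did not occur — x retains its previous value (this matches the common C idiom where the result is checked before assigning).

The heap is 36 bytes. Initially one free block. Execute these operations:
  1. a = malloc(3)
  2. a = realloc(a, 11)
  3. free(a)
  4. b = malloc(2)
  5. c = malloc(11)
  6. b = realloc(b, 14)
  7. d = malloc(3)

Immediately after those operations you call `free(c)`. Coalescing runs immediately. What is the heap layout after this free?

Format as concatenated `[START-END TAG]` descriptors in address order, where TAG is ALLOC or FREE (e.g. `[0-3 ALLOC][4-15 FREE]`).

Answer: [0-12 FREE][13-26 ALLOC][27-29 ALLOC][30-35 FREE]

Derivation:
Op 1: a = malloc(3) -> a = 0; heap: [0-2 ALLOC][3-35 FREE]
Op 2: a = realloc(a, 11) -> a = 0; heap: [0-10 ALLOC][11-35 FREE]
Op 3: free(a) -> (freed a); heap: [0-35 FREE]
Op 4: b = malloc(2) -> b = 0; heap: [0-1 ALLOC][2-35 FREE]
Op 5: c = malloc(11) -> c = 2; heap: [0-1 ALLOC][2-12 ALLOC][13-35 FREE]
Op 6: b = realloc(b, 14) -> b = 13; heap: [0-1 FREE][2-12 ALLOC][13-26 ALLOC][27-35 FREE]
Op 7: d = malloc(3) -> d = 27; heap: [0-1 FREE][2-12 ALLOC][13-26 ALLOC][27-29 ALLOC][30-35 FREE]
free(c): c = 2 -> block [2-12 ALLOC]; mark free, coalesce with adjacent free neighbors -> [0-12 FREE][13-26 ALLOC][27-29 ALLOC][30-35 FREE]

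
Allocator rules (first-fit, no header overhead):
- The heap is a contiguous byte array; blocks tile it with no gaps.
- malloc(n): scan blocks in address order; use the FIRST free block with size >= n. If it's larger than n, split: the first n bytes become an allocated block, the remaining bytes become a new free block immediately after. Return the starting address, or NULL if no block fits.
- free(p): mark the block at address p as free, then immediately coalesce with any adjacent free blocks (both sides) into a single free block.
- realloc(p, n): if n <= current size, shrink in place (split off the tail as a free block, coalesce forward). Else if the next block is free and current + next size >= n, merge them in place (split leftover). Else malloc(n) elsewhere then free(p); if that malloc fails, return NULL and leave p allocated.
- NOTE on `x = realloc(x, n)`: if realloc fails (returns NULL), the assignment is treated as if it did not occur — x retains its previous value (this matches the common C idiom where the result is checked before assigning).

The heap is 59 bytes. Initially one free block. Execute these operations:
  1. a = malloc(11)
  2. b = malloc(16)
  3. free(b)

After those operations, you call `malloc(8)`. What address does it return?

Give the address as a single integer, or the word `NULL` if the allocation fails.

Op 1: a = malloc(11) -> a = 0; heap: [0-10 ALLOC][11-58 FREE]
Op 2: b = malloc(16) -> b = 11; heap: [0-10 ALLOC][11-26 ALLOC][27-58 FREE]
Op 3: free(b) -> (freed b); heap: [0-10 ALLOC][11-58 FREE]
malloc(8): first-fit scan over [0-10 ALLOC][11-58 FREE] -> 11

Answer: 11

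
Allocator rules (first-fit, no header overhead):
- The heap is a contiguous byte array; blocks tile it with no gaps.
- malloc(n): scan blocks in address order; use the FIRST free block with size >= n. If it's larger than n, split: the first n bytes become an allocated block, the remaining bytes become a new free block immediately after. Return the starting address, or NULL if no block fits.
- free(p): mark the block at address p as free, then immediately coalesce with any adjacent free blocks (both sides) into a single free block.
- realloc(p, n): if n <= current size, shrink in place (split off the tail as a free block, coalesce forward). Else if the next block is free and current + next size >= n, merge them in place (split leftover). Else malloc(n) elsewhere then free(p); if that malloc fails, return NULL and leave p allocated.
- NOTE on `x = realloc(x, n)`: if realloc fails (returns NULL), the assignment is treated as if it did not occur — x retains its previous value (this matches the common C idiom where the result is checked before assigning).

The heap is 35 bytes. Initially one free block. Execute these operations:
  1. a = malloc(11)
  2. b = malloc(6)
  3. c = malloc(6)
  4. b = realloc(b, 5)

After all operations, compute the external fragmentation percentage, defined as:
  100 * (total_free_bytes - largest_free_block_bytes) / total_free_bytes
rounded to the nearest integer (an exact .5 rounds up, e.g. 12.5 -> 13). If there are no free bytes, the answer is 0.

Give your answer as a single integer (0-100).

Op 1: a = malloc(11) -> a = 0; heap: [0-10 ALLOC][11-34 FREE]
Op 2: b = malloc(6) -> b = 11; heap: [0-10 ALLOC][11-16 ALLOC][17-34 FREE]
Op 3: c = malloc(6) -> c = 17; heap: [0-10 ALLOC][11-16 ALLOC][17-22 ALLOC][23-34 FREE]
Op 4: b = realloc(b, 5) -> b = 11; heap: [0-10 ALLOC][11-15 ALLOC][16-16 FREE][17-22 ALLOC][23-34 FREE]
Free blocks: [1 12] total_free=13 largest=12 -> 100*(13-12)/13 = 100/13 ≈ 7.692 -> rounds to 8

Answer: 8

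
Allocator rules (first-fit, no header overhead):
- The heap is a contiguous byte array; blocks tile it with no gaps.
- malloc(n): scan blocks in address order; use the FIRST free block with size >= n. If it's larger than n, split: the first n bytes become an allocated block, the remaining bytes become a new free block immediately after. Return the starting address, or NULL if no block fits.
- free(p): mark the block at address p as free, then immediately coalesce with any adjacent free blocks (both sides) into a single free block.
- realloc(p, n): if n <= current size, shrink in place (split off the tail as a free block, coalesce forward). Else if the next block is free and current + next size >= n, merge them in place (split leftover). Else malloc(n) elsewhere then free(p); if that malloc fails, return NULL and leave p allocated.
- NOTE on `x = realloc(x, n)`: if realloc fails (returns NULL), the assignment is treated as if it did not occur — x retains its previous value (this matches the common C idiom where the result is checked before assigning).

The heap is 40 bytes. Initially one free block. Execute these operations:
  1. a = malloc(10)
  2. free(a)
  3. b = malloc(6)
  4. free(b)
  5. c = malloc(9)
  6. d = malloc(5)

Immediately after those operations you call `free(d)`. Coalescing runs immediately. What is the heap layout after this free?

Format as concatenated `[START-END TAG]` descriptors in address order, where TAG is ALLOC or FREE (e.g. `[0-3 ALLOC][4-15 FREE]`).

Op 1: a = malloc(10) -> a = 0; heap: [0-9 ALLOC][10-39 FREE]
Op 2: free(a) -> (freed a); heap: [0-39 FREE]
Op 3: b = malloc(6) -> b = 0; heap: [0-5 ALLOC][6-39 FREE]
Op 4: free(b) -> (freed b); heap: [0-39 FREE]
Op 5: c = malloc(9) -> c = 0; heap: [0-8 ALLOC][9-39 FREE]
Op 6: d = malloc(5) -> d = 9; heap: [0-8 ALLOC][9-13 ALLOC][14-39 FREE]
free(d): d = 9 -> block [9-13 ALLOC]; mark free, coalesce with adjacent free neighbors -> [0-8 ALLOC][9-39 FREE]

Answer: [0-8 ALLOC][9-39 FREE]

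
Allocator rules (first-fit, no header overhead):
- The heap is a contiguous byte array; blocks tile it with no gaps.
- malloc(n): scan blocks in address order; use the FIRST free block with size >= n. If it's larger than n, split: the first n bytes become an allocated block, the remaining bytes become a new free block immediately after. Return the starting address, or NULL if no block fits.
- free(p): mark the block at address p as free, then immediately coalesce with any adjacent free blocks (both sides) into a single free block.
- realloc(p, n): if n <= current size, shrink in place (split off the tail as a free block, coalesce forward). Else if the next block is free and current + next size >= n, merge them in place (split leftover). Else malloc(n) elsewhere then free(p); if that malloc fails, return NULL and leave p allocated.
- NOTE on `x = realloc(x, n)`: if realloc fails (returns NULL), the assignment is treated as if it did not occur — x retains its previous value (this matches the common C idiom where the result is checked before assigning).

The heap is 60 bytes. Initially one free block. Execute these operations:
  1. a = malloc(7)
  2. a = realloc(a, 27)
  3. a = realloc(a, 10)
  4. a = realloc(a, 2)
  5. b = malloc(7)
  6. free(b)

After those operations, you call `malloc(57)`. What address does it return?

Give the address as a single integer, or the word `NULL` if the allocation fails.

Answer: 2

Derivation:
Op 1: a = malloc(7) -> a = 0; heap: [0-6 ALLOC][7-59 FREE]
Op 2: a = realloc(a, 27) -> a = 0; heap: [0-26 ALLOC][27-59 FREE]
Op 3: a = realloc(a, 10) -> a = 0; heap: [0-9 ALLOC][10-59 FREE]
Op 4: a = realloc(a, 2) -> a = 0; heap: [0-1 ALLOC][2-59 FREE]
Op 5: b = malloc(7) -> b = 2; heap: [0-1 ALLOC][2-8 ALLOC][9-59 FREE]
Op 6: free(b) -> (freed b); heap: [0-1 ALLOC][2-59 FREE]
malloc(57): first-fit scan over [0-1 ALLOC][2-59 FREE] -> 2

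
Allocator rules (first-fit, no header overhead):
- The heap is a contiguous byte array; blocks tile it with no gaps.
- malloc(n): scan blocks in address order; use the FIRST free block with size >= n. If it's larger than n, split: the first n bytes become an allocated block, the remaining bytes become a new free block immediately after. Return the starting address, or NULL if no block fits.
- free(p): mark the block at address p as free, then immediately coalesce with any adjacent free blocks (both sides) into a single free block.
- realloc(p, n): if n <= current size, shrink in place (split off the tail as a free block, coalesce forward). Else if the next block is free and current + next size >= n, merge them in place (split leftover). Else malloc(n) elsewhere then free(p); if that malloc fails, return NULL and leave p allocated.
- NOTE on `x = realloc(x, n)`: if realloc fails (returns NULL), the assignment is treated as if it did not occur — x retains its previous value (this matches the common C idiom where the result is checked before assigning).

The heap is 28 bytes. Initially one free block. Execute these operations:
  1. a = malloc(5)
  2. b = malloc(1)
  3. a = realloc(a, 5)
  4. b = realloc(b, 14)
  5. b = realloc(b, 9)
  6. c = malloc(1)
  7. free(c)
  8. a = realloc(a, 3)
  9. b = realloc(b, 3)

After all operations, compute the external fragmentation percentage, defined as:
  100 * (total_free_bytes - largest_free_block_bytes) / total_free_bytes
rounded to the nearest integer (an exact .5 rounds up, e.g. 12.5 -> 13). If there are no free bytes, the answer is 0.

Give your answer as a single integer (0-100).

Op 1: a = malloc(5) -> a = 0; heap: [0-4 ALLOC][5-27 FREE]
Op 2: b = malloc(1) -> b = 5; heap: [0-4 ALLOC][5-5 ALLOC][6-27 FREE]
Op 3: a = realloc(a, 5) -> a = 0; heap: [0-4 ALLOC][5-5 ALLOC][6-27 FREE]
Op 4: b = realloc(b, 14) -> b = 5; heap: [0-4 ALLOC][5-18 ALLOC][19-27 FREE]
Op 5: b = realloc(b, 9) -> b = 5; heap: [0-4 ALLOC][5-13 ALLOC][14-27 FREE]
Op 6: c = malloc(1) -> c = 14; heap: [0-4 ALLOC][5-13 ALLOC][14-14 ALLOC][15-27 FREE]
Op 7: free(c) -> (freed c); heap: [0-4 ALLOC][5-13 ALLOC][14-27 FREE]
Op 8: a = realloc(a, 3) -> a = 0; heap: [0-2 ALLOC][3-4 FREE][5-13 ALLOC][14-27 FREE]
Op 9: b = realloc(b, 3) -> b = 5; heap: [0-2 ALLOC][3-4 FREE][5-7 ALLOC][8-27 FREE]
Free blocks: [2 20] total_free=22 largest=20 -> 100*(22-20)/22 = 200/22 ≈ 9.091 -> rounds to 9

Answer: 9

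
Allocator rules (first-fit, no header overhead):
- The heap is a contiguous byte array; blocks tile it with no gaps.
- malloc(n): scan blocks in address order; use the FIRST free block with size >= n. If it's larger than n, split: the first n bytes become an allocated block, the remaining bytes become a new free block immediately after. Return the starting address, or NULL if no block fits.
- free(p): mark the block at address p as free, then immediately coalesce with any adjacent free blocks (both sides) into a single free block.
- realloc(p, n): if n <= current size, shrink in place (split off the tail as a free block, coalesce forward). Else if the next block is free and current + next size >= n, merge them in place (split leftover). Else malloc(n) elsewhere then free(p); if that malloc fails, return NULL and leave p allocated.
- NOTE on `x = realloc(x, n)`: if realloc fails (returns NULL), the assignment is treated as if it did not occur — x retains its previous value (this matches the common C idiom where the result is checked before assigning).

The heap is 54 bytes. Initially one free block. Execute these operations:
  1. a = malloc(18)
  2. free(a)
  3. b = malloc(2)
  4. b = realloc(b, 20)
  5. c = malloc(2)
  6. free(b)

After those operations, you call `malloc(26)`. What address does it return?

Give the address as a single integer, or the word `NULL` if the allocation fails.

Answer: 22

Derivation:
Op 1: a = malloc(18) -> a = 0; heap: [0-17 ALLOC][18-53 FREE]
Op 2: free(a) -> (freed a); heap: [0-53 FREE]
Op 3: b = malloc(2) -> b = 0; heap: [0-1 ALLOC][2-53 FREE]
Op 4: b = realloc(b, 20) -> b = 0; heap: [0-19 ALLOC][20-53 FREE]
Op 5: c = malloc(2) -> c = 20; heap: [0-19 ALLOC][20-21 ALLOC][22-53 FREE]
Op 6: free(b) -> (freed b); heap: [0-19 FREE][20-21 ALLOC][22-53 FREE]
malloc(26): first-fit scan over [0-19 FREE][20-21 ALLOC][22-53 FREE] -> 22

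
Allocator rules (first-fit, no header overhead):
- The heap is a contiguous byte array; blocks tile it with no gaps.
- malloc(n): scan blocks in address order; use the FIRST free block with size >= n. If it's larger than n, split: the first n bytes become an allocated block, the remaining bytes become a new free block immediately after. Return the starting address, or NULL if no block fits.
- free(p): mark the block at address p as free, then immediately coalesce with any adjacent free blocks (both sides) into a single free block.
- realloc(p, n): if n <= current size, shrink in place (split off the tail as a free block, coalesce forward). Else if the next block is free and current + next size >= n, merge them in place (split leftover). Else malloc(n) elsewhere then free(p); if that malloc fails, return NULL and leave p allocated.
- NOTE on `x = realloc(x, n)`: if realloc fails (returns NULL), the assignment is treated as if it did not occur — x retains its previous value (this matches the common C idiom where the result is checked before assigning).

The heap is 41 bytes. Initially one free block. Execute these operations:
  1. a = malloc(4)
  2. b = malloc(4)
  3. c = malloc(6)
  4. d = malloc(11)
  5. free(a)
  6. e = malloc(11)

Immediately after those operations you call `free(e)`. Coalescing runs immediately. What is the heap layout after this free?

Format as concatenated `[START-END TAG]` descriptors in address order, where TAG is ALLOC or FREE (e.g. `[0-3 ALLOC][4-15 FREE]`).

Op 1: a = malloc(4) -> a = 0; heap: [0-3 ALLOC][4-40 FREE]
Op 2: b = malloc(4) -> b = 4; heap: [0-3 ALLOC][4-7 ALLOC][8-40 FREE]
Op 3: c = malloc(6) -> c = 8; heap: [0-3 ALLOC][4-7 ALLOC][8-13 ALLOC][14-40 FREE]
Op 4: d = malloc(11) -> d = 14; heap: [0-3 ALLOC][4-7 ALLOC][8-13 ALLOC][14-24 ALLOC][25-40 FREE]
Op 5: free(a) -> (freed a); heap: [0-3 FREE][4-7 ALLOC][8-13 ALLOC][14-24 ALLOC][25-40 FREE]
Op 6: e = malloc(11) -> e = 25; heap: [0-3 FREE][4-7 ALLOC][8-13 ALLOC][14-24 ALLOC][25-35 ALLOC][36-40 FREE]
free(e): e = 25 -> block [25-35 ALLOC]; mark free, coalesce with adjacent free neighbors -> [0-3 FREE][4-7 ALLOC][8-13 ALLOC][14-24 ALLOC][25-40 FREE]

Answer: [0-3 FREE][4-7 ALLOC][8-13 ALLOC][14-24 ALLOC][25-40 FREE]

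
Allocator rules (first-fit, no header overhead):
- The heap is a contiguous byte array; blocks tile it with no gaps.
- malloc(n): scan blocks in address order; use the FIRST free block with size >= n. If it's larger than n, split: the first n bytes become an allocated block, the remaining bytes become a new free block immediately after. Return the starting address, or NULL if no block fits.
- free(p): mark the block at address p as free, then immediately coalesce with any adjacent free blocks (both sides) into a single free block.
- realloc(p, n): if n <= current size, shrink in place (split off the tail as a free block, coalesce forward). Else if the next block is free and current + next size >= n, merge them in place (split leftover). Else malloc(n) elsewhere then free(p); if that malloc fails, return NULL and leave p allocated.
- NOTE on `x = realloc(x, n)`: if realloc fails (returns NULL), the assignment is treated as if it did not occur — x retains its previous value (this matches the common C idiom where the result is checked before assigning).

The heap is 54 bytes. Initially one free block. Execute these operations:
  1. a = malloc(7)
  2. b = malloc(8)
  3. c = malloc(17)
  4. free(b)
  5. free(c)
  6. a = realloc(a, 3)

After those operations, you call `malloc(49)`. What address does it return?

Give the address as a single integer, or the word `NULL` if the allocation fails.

Op 1: a = malloc(7) -> a = 0; heap: [0-6 ALLOC][7-53 FREE]
Op 2: b = malloc(8) -> b = 7; heap: [0-6 ALLOC][7-14 ALLOC][15-53 FREE]
Op 3: c = malloc(17) -> c = 15; heap: [0-6 ALLOC][7-14 ALLOC][15-31 ALLOC][32-53 FREE]
Op 4: free(b) -> (freed b); heap: [0-6 ALLOC][7-14 FREE][15-31 ALLOC][32-53 FREE]
Op 5: free(c) -> (freed c); heap: [0-6 ALLOC][7-53 FREE]
Op 6: a = realloc(a, 3) -> a = 0; heap: [0-2 ALLOC][3-53 FREE]
malloc(49): first-fit scan over [0-2 ALLOC][3-53 FREE] -> 3

Answer: 3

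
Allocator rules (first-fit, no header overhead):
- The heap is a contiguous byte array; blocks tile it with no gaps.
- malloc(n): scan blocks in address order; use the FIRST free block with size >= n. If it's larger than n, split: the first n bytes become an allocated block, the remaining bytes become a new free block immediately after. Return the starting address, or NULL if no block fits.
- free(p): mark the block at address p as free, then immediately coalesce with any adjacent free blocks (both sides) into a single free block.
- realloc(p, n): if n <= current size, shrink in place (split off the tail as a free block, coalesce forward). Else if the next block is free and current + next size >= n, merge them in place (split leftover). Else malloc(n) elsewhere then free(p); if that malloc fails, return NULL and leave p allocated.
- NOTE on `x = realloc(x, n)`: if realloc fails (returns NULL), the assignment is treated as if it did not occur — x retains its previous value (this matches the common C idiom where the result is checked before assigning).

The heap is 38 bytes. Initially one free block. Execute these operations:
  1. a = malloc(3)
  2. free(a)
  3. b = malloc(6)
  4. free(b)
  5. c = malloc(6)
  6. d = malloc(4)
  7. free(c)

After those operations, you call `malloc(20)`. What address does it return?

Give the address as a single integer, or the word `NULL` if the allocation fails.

Answer: 10

Derivation:
Op 1: a = malloc(3) -> a = 0; heap: [0-2 ALLOC][3-37 FREE]
Op 2: free(a) -> (freed a); heap: [0-37 FREE]
Op 3: b = malloc(6) -> b = 0; heap: [0-5 ALLOC][6-37 FREE]
Op 4: free(b) -> (freed b); heap: [0-37 FREE]
Op 5: c = malloc(6) -> c = 0; heap: [0-5 ALLOC][6-37 FREE]
Op 6: d = malloc(4) -> d = 6; heap: [0-5 ALLOC][6-9 ALLOC][10-37 FREE]
Op 7: free(c) -> (freed c); heap: [0-5 FREE][6-9 ALLOC][10-37 FREE]
malloc(20): first-fit scan over [0-5 FREE][6-9 ALLOC][10-37 FREE] -> 10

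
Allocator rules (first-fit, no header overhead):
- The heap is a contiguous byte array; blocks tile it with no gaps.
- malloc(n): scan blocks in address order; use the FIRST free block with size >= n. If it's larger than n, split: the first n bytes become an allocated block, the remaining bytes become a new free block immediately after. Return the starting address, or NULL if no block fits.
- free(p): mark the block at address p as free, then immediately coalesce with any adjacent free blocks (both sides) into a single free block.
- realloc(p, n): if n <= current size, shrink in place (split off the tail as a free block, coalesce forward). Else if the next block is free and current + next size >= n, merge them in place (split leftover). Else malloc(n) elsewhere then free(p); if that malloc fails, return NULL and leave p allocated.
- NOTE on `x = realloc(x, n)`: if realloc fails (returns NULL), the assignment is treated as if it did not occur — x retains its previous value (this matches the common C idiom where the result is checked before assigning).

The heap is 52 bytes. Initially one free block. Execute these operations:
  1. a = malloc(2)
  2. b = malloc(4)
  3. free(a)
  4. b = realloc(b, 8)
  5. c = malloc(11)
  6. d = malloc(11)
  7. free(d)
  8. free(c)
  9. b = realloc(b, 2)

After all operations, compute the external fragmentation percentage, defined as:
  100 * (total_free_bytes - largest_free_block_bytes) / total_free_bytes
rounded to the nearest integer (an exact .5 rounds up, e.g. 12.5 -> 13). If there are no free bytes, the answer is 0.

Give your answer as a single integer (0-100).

Op 1: a = malloc(2) -> a = 0; heap: [0-1 ALLOC][2-51 FREE]
Op 2: b = malloc(4) -> b = 2; heap: [0-1 ALLOC][2-5 ALLOC][6-51 FREE]
Op 3: free(a) -> (freed a); heap: [0-1 FREE][2-5 ALLOC][6-51 FREE]
Op 4: b = realloc(b, 8) -> b = 2; heap: [0-1 FREE][2-9 ALLOC][10-51 FREE]
Op 5: c = malloc(11) -> c = 10; heap: [0-1 FREE][2-9 ALLOC][10-20 ALLOC][21-51 FREE]
Op 6: d = malloc(11) -> d = 21; heap: [0-1 FREE][2-9 ALLOC][10-20 ALLOC][21-31 ALLOC][32-51 FREE]
Op 7: free(d) -> (freed d); heap: [0-1 FREE][2-9 ALLOC][10-20 ALLOC][21-51 FREE]
Op 8: free(c) -> (freed c); heap: [0-1 FREE][2-9 ALLOC][10-51 FREE]
Op 9: b = realloc(b, 2) -> b = 2; heap: [0-1 FREE][2-3 ALLOC][4-51 FREE]
Free blocks: [2 48] total_free=50 largest=48 -> 100*(50-48)/50 = 200/50 = 4

Answer: 4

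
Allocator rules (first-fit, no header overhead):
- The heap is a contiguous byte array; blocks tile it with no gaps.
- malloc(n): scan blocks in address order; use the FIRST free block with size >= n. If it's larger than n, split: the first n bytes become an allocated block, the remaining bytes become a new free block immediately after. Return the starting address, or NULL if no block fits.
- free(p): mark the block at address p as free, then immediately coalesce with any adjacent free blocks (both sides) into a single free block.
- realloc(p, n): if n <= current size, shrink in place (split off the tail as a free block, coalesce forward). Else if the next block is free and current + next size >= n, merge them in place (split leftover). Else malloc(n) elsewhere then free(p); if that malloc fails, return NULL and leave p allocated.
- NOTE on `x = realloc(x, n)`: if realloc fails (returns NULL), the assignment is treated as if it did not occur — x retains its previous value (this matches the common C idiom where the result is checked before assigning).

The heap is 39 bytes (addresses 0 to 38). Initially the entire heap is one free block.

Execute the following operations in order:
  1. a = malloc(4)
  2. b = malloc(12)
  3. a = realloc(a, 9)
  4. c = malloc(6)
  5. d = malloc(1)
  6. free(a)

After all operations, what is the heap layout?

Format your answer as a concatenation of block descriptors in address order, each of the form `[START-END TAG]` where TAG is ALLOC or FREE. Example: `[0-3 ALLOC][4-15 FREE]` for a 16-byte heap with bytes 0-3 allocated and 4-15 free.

Answer: [0-0 ALLOC][1-3 FREE][4-15 ALLOC][16-24 FREE][25-30 ALLOC][31-38 FREE]

Derivation:
Op 1: a = malloc(4) -> a = 0; heap: [0-3 ALLOC][4-38 FREE]
Op 2: b = malloc(12) -> b = 4; heap: [0-3 ALLOC][4-15 ALLOC][16-38 FREE]
Op 3: a = realloc(a, 9) -> a = 16; heap: [0-3 FREE][4-15 ALLOC][16-24 ALLOC][25-38 FREE]
Op 4: c = malloc(6) -> c = 25; heap: [0-3 FREE][4-15 ALLOC][16-24 ALLOC][25-30 ALLOC][31-38 FREE]
Op 5: d = malloc(1) -> d = 0; heap: [0-0 ALLOC][1-3 FREE][4-15 ALLOC][16-24 ALLOC][25-30 ALLOC][31-38 FREE]
Op 6: free(a) -> (freed a); heap: [0-0 ALLOC][1-3 FREE][4-15 ALLOC][16-24 FREE][25-30 ALLOC][31-38 FREE]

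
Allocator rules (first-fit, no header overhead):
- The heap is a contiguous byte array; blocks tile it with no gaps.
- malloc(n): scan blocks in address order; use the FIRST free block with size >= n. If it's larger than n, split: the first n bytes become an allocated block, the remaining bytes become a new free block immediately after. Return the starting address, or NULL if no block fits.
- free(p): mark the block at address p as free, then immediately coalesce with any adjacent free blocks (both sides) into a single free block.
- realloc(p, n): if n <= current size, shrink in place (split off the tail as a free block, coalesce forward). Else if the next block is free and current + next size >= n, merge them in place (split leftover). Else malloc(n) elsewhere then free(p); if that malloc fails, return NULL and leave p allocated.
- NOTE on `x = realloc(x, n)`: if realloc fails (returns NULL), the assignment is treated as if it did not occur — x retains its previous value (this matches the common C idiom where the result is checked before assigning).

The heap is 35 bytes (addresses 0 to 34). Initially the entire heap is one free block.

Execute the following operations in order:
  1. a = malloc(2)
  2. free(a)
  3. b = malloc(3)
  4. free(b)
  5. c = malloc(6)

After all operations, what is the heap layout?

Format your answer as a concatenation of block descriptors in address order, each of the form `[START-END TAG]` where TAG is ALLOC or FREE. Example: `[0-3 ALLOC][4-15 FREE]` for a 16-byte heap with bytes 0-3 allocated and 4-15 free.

Answer: [0-5 ALLOC][6-34 FREE]

Derivation:
Op 1: a = malloc(2) -> a = 0; heap: [0-1 ALLOC][2-34 FREE]
Op 2: free(a) -> (freed a); heap: [0-34 FREE]
Op 3: b = malloc(3) -> b = 0; heap: [0-2 ALLOC][3-34 FREE]
Op 4: free(b) -> (freed b); heap: [0-34 FREE]
Op 5: c = malloc(6) -> c = 0; heap: [0-5 ALLOC][6-34 FREE]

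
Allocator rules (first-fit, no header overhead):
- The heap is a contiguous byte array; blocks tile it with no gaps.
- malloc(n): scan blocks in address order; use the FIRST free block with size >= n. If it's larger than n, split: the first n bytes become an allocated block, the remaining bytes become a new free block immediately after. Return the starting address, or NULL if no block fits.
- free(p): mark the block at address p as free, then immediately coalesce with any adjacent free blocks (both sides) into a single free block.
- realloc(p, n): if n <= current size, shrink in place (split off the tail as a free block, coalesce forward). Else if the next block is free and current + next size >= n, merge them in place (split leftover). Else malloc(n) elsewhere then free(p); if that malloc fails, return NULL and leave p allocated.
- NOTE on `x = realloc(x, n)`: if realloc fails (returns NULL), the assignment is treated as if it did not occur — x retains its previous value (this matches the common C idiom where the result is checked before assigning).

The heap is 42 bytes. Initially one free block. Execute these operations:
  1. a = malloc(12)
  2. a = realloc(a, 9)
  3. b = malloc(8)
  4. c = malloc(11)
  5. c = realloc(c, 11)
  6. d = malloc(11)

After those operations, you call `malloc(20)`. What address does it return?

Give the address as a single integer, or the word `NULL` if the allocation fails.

Answer: NULL

Derivation:
Op 1: a = malloc(12) -> a = 0; heap: [0-11 ALLOC][12-41 FREE]
Op 2: a = realloc(a, 9) -> a = 0; heap: [0-8 ALLOC][9-41 FREE]
Op 3: b = malloc(8) -> b = 9; heap: [0-8 ALLOC][9-16 ALLOC][17-41 FREE]
Op 4: c = malloc(11) -> c = 17; heap: [0-8 ALLOC][9-16 ALLOC][17-27 ALLOC][28-41 FREE]
Op 5: c = realloc(c, 11) -> c = 17; heap: [0-8 ALLOC][9-16 ALLOC][17-27 ALLOC][28-41 FREE]
Op 6: d = malloc(11) -> d = 28; heap: [0-8 ALLOC][9-16 ALLOC][17-27 ALLOC][28-38 ALLOC][39-41 FREE]
malloc(20): first-fit scan over [0-8 ALLOC][9-16 ALLOC][17-27 ALLOC][28-38 ALLOC][39-41 FREE] -> NULL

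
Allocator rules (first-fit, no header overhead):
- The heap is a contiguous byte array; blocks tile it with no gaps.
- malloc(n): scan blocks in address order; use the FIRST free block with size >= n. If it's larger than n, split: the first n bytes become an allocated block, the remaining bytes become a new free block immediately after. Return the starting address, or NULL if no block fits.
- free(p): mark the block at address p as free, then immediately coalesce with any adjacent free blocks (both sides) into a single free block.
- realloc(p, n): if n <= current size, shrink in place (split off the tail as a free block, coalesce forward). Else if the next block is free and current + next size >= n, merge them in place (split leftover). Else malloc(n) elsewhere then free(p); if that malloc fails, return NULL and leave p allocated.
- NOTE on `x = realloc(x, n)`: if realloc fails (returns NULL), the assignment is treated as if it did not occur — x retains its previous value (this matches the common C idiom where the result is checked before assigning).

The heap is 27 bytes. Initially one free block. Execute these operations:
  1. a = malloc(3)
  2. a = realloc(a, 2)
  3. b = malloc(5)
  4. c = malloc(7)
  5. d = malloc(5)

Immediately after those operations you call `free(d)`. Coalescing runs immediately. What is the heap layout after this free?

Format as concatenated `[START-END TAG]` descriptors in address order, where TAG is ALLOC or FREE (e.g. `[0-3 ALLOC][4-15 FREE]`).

Op 1: a = malloc(3) -> a = 0; heap: [0-2 ALLOC][3-26 FREE]
Op 2: a = realloc(a, 2) -> a = 0; heap: [0-1 ALLOC][2-26 FREE]
Op 3: b = malloc(5) -> b = 2; heap: [0-1 ALLOC][2-6 ALLOC][7-26 FREE]
Op 4: c = malloc(7) -> c = 7; heap: [0-1 ALLOC][2-6 ALLOC][7-13 ALLOC][14-26 FREE]
Op 5: d = malloc(5) -> d = 14; heap: [0-1 ALLOC][2-6 ALLOC][7-13 ALLOC][14-18 ALLOC][19-26 FREE]
free(d): d = 14 -> block [14-18 ALLOC]; mark free, coalesce with adjacent free neighbors -> [0-1 ALLOC][2-6 ALLOC][7-13 ALLOC][14-26 FREE]

Answer: [0-1 ALLOC][2-6 ALLOC][7-13 ALLOC][14-26 FREE]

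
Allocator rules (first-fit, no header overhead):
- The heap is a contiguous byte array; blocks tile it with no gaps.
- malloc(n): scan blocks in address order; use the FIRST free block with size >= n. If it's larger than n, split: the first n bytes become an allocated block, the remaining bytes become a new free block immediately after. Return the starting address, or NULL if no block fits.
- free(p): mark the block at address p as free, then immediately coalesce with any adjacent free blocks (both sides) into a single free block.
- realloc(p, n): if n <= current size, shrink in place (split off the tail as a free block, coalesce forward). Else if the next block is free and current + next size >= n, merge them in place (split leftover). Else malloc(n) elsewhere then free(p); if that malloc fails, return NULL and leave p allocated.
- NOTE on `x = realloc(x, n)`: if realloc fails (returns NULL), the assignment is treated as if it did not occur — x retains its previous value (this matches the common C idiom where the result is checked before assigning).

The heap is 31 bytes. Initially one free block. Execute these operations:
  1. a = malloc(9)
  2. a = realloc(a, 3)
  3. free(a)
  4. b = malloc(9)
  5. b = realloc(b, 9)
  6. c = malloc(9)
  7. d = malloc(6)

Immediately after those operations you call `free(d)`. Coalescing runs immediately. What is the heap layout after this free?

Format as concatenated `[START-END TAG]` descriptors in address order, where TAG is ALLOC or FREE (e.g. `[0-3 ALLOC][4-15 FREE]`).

Op 1: a = malloc(9) -> a = 0; heap: [0-8 ALLOC][9-30 FREE]
Op 2: a = realloc(a, 3) -> a = 0; heap: [0-2 ALLOC][3-30 FREE]
Op 3: free(a) -> (freed a); heap: [0-30 FREE]
Op 4: b = malloc(9) -> b = 0; heap: [0-8 ALLOC][9-30 FREE]
Op 5: b = realloc(b, 9) -> b = 0; heap: [0-8 ALLOC][9-30 FREE]
Op 6: c = malloc(9) -> c = 9; heap: [0-8 ALLOC][9-17 ALLOC][18-30 FREE]
Op 7: d = malloc(6) -> d = 18; heap: [0-8 ALLOC][9-17 ALLOC][18-23 ALLOC][24-30 FREE]
free(d): d = 18 -> block [18-23 ALLOC]; mark free, coalesce with adjacent free neighbors -> [0-8 ALLOC][9-17 ALLOC][18-30 FREE]

Answer: [0-8 ALLOC][9-17 ALLOC][18-30 FREE]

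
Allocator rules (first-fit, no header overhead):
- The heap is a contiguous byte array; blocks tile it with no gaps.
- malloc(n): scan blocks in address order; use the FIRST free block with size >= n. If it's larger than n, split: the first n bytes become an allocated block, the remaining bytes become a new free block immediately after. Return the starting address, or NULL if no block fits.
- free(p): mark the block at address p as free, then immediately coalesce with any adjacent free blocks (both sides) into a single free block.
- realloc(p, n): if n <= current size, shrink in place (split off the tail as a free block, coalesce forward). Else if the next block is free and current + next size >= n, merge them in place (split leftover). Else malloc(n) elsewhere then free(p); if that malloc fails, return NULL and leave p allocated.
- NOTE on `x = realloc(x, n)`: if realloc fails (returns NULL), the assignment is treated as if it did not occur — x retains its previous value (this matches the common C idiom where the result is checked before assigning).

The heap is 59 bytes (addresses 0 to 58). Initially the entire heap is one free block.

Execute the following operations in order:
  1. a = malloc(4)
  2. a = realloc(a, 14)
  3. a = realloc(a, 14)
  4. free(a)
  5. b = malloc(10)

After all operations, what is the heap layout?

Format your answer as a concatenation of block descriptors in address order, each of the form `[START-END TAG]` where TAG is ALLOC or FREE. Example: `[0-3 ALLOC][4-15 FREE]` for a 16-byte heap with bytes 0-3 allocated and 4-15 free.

Answer: [0-9 ALLOC][10-58 FREE]

Derivation:
Op 1: a = malloc(4) -> a = 0; heap: [0-3 ALLOC][4-58 FREE]
Op 2: a = realloc(a, 14) -> a = 0; heap: [0-13 ALLOC][14-58 FREE]
Op 3: a = realloc(a, 14) -> a = 0; heap: [0-13 ALLOC][14-58 FREE]
Op 4: free(a) -> (freed a); heap: [0-58 FREE]
Op 5: b = malloc(10) -> b = 0; heap: [0-9 ALLOC][10-58 FREE]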